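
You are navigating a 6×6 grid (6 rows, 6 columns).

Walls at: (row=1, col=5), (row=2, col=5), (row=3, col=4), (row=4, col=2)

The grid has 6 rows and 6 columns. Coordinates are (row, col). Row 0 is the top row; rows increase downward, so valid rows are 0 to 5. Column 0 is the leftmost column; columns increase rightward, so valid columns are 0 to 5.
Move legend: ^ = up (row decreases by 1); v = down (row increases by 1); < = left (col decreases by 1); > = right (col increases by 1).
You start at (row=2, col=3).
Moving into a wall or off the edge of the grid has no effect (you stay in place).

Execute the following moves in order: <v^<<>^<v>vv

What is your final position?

Answer: Final position: (row=4, col=1)

Derivation:
Start: (row=2, col=3)
  < (left): (row=2, col=3) -> (row=2, col=2)
  v (down): (row=2, col=2) -> (row=3, col=2)
  ^ (up): (row=3, col=2) -> (row=2, col=2)
  < (left): (row=2, col=2) -> (row=2, col=1)
  < (left): (row=2, col=1) -> (row=2, col=0)
  > (right): (row=2, col=0) -> (row=2, col=1)
  ^ (up): (row=2, col=1) -> (row=1, col=1)
  < (left): (row=1, col=1) -> (row=1, col=0)
  v (down): (row=1, col=0) -> (row=2, col=0)
  > (right): (row=2, col=0) -> (row=2, col=1)
  v (down): (row=2, col=1) -> (row=3, col=1)
  v (down): (row=3, col=1) -> (row=4, col=1)
Final: (row=4, col=1)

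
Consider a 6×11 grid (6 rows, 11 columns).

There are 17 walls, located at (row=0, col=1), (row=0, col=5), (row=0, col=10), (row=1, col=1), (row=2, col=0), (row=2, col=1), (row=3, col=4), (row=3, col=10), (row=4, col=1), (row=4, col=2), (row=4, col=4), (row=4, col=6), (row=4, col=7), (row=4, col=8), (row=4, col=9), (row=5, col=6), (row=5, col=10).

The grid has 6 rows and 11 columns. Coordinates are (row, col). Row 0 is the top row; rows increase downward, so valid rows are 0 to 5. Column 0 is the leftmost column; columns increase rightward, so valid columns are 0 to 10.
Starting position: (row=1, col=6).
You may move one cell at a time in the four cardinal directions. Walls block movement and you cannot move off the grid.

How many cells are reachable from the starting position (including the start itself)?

Answer: Reachable cells: 43

Derivation:
BFS flood-fill from (row=1, col=6):
  Distance 0: (row=1, col=6)
  Distance 1: (row=0, col=6), (row=1, col=5), (row=1, col=7), (row=2, col=6)
  Distance 2: (row=0, col=7), (row=1, col=4), (row=1, col=8), (row=2, col=5), (row=2, col=7), (row=3, col=6)
  Distance 3: (row=0, col=4), (row=0, col=8), (row=1, col=3), (row=1, col=9), (row=2, col=4), (row=2, col=8), (row=3, col=5), (row=3, col=7)
  Distance 4: (row=0, col=3), (row=0, col=9), (row=1, col=2), (row=1, col=10), (row=2, col=3), (row=2, col=9), (row=3, col=8), (row=4, col=5)
  Distance 5: (row=0, col=2), (row=2, col=2), (row=2, col=10), (row=3, col=3), (row=3, col=9), (row=5, col=5)
  Distance 6: (row=3, col=2), (row=4, col=3), (row=5, col=4)
  Distance 7: (row=3, col=1), (row=5, col=3)
  Distance 8: (row=3, col=0), (row=5, col=2)
  Distance 9: (row=4, col=0), (row=5, col=1)
  Distance 10: (row=5, col=0)
Total reachable: 43 (grid has 49 open cells total)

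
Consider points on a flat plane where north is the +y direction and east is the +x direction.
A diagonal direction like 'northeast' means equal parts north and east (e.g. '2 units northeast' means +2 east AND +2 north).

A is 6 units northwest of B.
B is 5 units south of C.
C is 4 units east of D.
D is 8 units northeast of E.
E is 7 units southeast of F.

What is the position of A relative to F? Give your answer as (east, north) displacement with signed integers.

Place F at the origin (east=0, north=0).
  E is 7 units southeast of F: delta (east=+7, north=-7); E at (east=7, north=-7).
  D is 8 units northeast of E: delta (east=+8, north=+8); D at (east=15, north=1).
  C is 4 units east of D: delta (east=+4, north=+0); C at (east=19, north=1).
  B is 5 units south of C: delta (east=+0, north=-5); B at (east=19, north=-4).
  A is 6 units northwest of B: delta (east=-6, north=+6); A at (east=13, north=2).
Therefore A relative to F: (east=13, north=2).

Answer: A is at (east=13, north=2) relative to F.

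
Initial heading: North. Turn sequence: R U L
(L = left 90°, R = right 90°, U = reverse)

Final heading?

Start: North
  R (right (90° clockwise)) -> East
  U (U-turn (180°)) -> West
  L (left (90° counter-clockwise)) -> South
Final: South

Answer: Final heading: South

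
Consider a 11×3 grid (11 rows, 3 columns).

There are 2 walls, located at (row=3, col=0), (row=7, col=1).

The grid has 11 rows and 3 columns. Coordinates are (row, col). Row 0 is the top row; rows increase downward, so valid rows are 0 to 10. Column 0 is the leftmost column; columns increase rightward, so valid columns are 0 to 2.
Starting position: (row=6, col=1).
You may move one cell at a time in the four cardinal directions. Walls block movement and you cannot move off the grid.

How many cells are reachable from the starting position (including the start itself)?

BFS flood-fill from (row=6, col=1):
  Distance 0: (row=6, col=1)
  Distance 1: (row=5, col=1), (row=6, col=0), (row=6, col=2)
  Distance 2: (row=4, col=1), (row=5, col=0), (row=5, col=2), (row=7, col=0), (row=7, col=2)
  Distance 3: (row=3, col=1), (row=4, col=0), (row=4, col=2), (row=8, col=0), (row=8, col=2)
  Distance 4: (row=2, col=1), (row=3, col=2), (row=8, col=1), (row=9, col=0), (row=9, col=2)
  Distance 5: (row=1, col=1), (row=2, col=0), (row=2, col=2), (row=9, col=1), (row=10, col=0), (row=10, col=2)
  Distance 6: (row=0, col=1), (row=1, col=0), (row=1, col=2), (row=10, col=1)
  Distance 7: (row=0, col=0), (row=0, col=2)
Total reachable: 31 (grid has 31 open cells total)

Answer: Reachable cells: 31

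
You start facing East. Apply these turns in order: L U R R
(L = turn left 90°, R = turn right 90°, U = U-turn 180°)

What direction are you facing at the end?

Start: East
  L (left (90° counter-clockwise)) -> North
  U (U-turn (180°)) -> South
  R (right (90° clockwise)) -> West
  R (right (90° clockwise)) -> North
Final: North

Answer: Final heading: North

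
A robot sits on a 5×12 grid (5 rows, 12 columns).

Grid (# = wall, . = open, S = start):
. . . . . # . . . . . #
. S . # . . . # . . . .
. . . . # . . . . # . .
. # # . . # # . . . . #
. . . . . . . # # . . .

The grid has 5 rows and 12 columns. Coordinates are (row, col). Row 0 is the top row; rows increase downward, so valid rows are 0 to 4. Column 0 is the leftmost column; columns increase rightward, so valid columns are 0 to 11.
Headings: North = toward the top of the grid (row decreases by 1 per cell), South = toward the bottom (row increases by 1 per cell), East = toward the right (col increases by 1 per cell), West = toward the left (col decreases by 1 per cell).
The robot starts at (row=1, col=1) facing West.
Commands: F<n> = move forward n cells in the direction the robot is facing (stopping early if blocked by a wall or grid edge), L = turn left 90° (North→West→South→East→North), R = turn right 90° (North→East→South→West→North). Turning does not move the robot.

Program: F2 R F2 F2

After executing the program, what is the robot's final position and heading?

Start: (row=1, col=1), facing West
  F2: move forward 1/2 (blocked), now at (row=1, col=0)
  R: turn right, now facing North
  F2: move forward 1/2 (blocked), now at (row=0, col=0)
  F2: move forward 0/2 (blocked), now at (row=0, col=0)
Final: (row=0, col=0), facing North

Answer: Final position: (row=0, col=0), facing North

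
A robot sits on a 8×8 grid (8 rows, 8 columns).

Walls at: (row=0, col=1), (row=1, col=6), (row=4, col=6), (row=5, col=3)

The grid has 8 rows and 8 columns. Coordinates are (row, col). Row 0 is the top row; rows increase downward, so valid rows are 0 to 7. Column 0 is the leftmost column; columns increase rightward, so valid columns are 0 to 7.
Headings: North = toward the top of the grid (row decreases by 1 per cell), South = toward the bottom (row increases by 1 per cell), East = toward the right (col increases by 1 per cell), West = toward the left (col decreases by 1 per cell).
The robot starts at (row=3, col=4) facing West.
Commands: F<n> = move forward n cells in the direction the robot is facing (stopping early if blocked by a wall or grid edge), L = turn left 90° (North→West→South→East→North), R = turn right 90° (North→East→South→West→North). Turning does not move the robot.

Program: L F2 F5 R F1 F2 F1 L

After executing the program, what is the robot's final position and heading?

Start: (row=3, col=4), facing West
  L: turn left, now facing South
  F2: move forward 2, now at (row=5, col=4)
  F5: move forward 2/5 (blocked), now at (row=7, col=4)
  R: turn right, now facing West
  F1: move forward 1, now at (row=7, col=3)
  F2: move forward 2, now at (row=7, col=1)
  F1: move forward 1, now at (row=7, col=0)
  L: turn left, now facing South
Final: (row=7, col=0), facing South

Answer: Final position: (row=7, col=0), facing South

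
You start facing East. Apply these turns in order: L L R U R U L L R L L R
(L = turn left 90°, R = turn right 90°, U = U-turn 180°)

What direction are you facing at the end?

Answer: Final heading: West

Derivation:
Start: East
  L (left (90° counter-clockwise)) -> North
  L (left (90° counter-clockwise)) -> West
  R (right (90° clockwise)) -> North
  U (U-turn (180°)) -> South
  R (right (90° clockwise)) -> West
  U (U-turn (180°)) -> East
  L (left (90° counter-clockwise)) -> North
  L (left (90° counter-clockwise)) -> West
  R (right (90° clockwise)) -> North
  L (left (90° counter-clockwise)) -> West
  L (left (90° counter-clockwise)) -> South
  R (right (90° clockwise)) -> West
Final: West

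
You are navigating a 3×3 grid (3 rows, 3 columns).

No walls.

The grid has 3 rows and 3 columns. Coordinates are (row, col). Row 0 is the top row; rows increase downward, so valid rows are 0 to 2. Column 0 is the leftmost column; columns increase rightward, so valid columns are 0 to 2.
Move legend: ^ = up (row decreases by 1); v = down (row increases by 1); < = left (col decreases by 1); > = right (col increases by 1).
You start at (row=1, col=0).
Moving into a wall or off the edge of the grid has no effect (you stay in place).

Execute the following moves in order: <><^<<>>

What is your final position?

Start: (row=1, col=0)
  < (left): blocked, stay at (row=1, col=0)
  > (right): (row=1, col=0) -> (row=1, col=1)
  < (left): (row=1, col=1) -> (row=1, col=0)
  ^ (up): (row=1, col=0) -> (row=0, col=0)
  < (left): blocked, stay at (row=0, col=0)
  < (left): blocked, stay at (row=0, col=0)
  > (right): (row=0, col=0) -> (row=0, col=1)
  > (right): (row=0, col=1) -> (row=0, col=2)
Final: (row=0, col=2)

Answer: Final position: (row=0, col=2)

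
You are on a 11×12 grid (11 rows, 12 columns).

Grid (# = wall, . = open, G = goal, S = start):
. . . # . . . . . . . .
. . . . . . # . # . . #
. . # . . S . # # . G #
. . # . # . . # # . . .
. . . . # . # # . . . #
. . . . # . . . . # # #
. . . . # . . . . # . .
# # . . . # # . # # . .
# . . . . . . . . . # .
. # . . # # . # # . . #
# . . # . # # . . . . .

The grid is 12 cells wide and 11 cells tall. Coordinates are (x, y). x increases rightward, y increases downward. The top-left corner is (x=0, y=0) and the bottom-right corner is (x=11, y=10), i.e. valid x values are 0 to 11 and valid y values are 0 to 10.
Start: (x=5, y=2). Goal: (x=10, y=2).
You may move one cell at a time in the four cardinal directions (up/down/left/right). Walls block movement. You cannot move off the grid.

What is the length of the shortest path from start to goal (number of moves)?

Answer: Shortest path length: 9

Derivation:
BFS from (x=5, y=2) until reaching (x=10, y=2):
  Distance 0: (x=5, y=2)
  Distance 1: (x=5, y=1), (x=4, y=2), (x=6, y=2), (x=5, y=3)
  Distance 2: (x=5, y=0), (x=4, y=1), (x=3, y=2), (x=6, y=3), (x=5, y=4)
  Distance 3: (x=4, y=0), (x=6, y=0), (x=3, y=1), (x=3, y=3), (x=5, y=5)
  Distance 4: (x=7, y=0), (x=2, y=1), (x=3, y=4), (x=6, y=5), (x=5, y=6)
  Distance 5: (x=2, y=0), (x=8, y=0), (x=1, y=1), (x=7, y=1), (x=2, y=4), (x=3, y=5), (x=7, y=5), (x=6, y=6)
  Distance 6: (x=1, y=0), (x=9, y=0), (x=0, y=1), (x=1, y=2), (x=1, y=4), (x=2, y=5), (x=8, y=5), (x=3, y=6), (x=7, y=6)
  Distance 7: (x=0, y=0), (x=10, y=0), (x=9, y=1), (x=0, y=2), (x=1, y=3), (x=0, y=4), (x=8, y=4), (x=1, y=5), (x=2, y=6), (x=8, y=6), (x=3, y=7), (x=7, y=7)
  Distance 8: (x=11, y=0), (x=10, y=1), (x=9, y=2), (x=0, y=3), (x=9, y=4), (x=0, y=5), (x=1, y=6), (x=2, y=7), (x=4, y=7), (x=3, y=8), (x=7, y=8)
  Distance 9: (x=10, y=2), (x=9, y=3), (x=10, y=4), (x=0, y=6), (x=2, y=8), (x=4, y=8), (x=6, y=8), (x=8, y=8), (x=3, y=9)  <- goal reached here
One shortest path (9 moves): (x=5, y=2) -> (x=5, y=1) -> (x=5, y=0) -> (x=6, y=0) -> (x=7, y=0) -> (x=8, y=0) -> (x=9, y=0) -> (x=10, y=0) -> (x=10, y=1) -> (x=10, y=2)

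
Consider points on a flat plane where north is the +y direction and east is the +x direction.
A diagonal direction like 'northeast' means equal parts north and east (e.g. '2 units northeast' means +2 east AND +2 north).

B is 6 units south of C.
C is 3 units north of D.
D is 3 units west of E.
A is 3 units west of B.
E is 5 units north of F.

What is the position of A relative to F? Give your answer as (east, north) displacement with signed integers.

Place F at the origin (east=0, north=0).
  E is 5 units north of F: delta (east=+0, north=+5); E at (east=0, north=5).
  D is 3 units west of E: delta (east=-3, north=+0); D at (east=-3, north=5).
  C is 3 units north of D: delta (east=+0, north=+3); C at (east=-3, north=8).
  B is 6 units south of C: delta (east=+0, north=-6); B at (east=-3, north=2).
  A is 3 units west of B: delta (east=-3, north=+0); A at (east=-6, north=2).
Therefore A relative to F: (east=-6, north=2).

Answer: A is at (east=-6, north=2) relative to F.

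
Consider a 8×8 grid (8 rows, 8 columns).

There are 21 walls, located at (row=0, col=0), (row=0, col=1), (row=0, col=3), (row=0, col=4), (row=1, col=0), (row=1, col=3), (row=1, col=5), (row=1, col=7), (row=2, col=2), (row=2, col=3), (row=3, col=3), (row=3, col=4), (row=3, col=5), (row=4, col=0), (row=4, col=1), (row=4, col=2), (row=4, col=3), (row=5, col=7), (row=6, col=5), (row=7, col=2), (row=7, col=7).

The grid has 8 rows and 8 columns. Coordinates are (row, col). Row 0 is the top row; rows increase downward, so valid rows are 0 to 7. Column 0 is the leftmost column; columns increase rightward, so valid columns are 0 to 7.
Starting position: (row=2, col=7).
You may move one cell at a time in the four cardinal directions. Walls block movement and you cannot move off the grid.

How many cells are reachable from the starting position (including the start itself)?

BFS flood-fill from (row=2, col=7):
  Distance 0: (row=2, col=7)
  Distance 1: (row=2, col=6), (row=3, col=7)
  Distance 2: (row=1, col=6), (row=2, col=5), (row=3, col=6), (row=4, col=7)
  Distance 3: (row=0, col=6), (row=2, col=4), (row=4, col=6)
  Distance 4: (row=0, col=5), (row=0, col=7), (row=1, col=4), (row=4, col=5), (row=5, col=6)
  Distance 5: (row=4, col=4), (row=5, col=5), (row=6, col=6)
  Distance 6: (row=5, col=4), (row=6, col=7), (row=7, col=6)
  Distance 7: (row=5, col=3), (row=6, col=4), (row=7, col=5)
  Distance 8: (row=5, col=2), (row=6, col=3), (row=7, col=4)
  Distance 9: (row=5, col=1), (row=6, col=2), (row=7, col=3)
  Distance 10: (row=5, col=0), (row=6, col=1)
  Distance 11: (row=6, col=0), (row=7, col=1)
  Distance 12: (row=7, col=0)
Total reachable: 35 (grid has 43 open cells total)

Answer: Reachable cells: 35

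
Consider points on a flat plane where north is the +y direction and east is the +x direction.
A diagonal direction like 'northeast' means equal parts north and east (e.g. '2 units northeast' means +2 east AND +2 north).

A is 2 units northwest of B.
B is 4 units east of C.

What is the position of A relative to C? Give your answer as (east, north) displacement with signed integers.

Place C at the origin (east=0, north=0).
  B is 4 units east of C: delta (east=+4, north=+0); B at (east=4, north=0).
  A is 2 units northwest of B: delta (east=-2, north=+2); A at (east=2, north=2).
Therefore A relative to C: (east=2, north=2).

Answer: A is at (east=2, north=2) relative to C.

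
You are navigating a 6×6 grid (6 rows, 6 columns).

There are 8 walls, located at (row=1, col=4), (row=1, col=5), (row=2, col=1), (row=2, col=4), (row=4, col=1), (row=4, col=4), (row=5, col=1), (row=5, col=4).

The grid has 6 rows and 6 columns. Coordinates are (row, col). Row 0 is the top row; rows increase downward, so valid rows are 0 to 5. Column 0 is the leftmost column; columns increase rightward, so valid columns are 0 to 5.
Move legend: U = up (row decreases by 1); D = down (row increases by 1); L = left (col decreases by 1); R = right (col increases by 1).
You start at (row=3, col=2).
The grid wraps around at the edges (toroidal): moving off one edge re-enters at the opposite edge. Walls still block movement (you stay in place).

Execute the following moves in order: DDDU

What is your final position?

Start: (row=3, col=2)
  D (down): (row=3, col=2) -> (row=4, col=2)
  D (down): (row=4, col=2) -> (row=5, col=2)
  D (down): (row=5, col=2) -> (row=0, col=2)
  U (up): (row=0, col=2) -> (row=5, col=2)
Final: (row=5, col=2)

Answer: Final position: (row=5, col=2)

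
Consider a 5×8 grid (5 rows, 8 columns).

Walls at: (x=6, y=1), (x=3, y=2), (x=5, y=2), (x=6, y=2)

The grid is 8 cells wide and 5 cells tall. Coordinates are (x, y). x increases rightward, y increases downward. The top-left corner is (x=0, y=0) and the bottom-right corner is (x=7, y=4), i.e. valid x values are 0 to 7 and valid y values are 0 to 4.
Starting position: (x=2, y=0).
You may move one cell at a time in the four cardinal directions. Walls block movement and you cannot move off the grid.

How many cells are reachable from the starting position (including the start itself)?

BFS flood-fill from (x=2, y=0):
  Distance 0: (x=2, y=0)
  Distance 1: (x=1, y=0), (x=3, y=0), (x=2, y=1)
  Distance 2: (x=0, y=0), (x=4, y=0), (x=1, y=1), (x=3, y=1), (x=2, y=2)
  Distance 3: (x=5, y=0), (x=0, y=1), (x=4, y=1), (x=1, y=2), (x=2, y=3)
  Distance 4: (x=6, y=0), (x=5, y=1), (x=0, y=2), (x=4, y=2), (x=1, y=3), (x=3, y=3), (x=2, y=4)
  Distance 5: (x=7, y=0), (x=0, y=3), (x=4, y=3), (x=1, y=4), (x=3, y=4)
  Distance 6: (x=7, y=1), (x=5, y=3), (x=0, y=4), (x=4, y=4)
  Distance 7: (x=7, y=2), (x=6, y=3), (x=5, y=4)
  Distance 8: (x=7, y=3), (x=6, y=4)
  Distance 9: (x=7, y=4)
Total reachable: 36 (grid has 36 open cells total)

Answer: Reachable cells: 36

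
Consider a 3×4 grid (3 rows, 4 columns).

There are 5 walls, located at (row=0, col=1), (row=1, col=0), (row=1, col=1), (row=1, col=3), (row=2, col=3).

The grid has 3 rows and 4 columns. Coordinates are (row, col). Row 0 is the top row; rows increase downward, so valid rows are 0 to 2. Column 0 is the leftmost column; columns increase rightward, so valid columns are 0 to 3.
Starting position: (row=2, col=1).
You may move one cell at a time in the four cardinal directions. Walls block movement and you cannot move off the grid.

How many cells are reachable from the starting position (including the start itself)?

Answer: Reachable cells: 6

Derivation:
BFS flood-fill from (row=2, col=1):
  Distance 0: (row=2, col=1)
  Distance 1: (row=2, col=0), (row=2, col=2)
  Distance 2: (row=1, col=2)
  Distance 3: (row=0, col=2)
  Distance 4: (row=0, col=3)
Total reachable: 6 (grid has 7 open cells total)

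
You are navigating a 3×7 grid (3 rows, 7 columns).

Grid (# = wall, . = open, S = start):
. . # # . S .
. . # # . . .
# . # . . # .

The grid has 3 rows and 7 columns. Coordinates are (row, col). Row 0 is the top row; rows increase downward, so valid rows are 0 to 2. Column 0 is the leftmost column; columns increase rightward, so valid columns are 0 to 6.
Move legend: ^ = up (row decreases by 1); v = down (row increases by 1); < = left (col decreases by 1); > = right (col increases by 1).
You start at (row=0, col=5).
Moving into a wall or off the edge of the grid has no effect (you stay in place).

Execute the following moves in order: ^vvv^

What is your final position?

Answer: Final position: (row=0, col=5)

Derivation:
Start: (row=0, col=5)
  ^ (up): blocked, stay at (row=0, col=5)
  v (down): (row=0, col=5) -> (row=1, col=5)
  v (down): blocked, stay at (row=1, col=5)
  v (down): blocked, stay at (row=1, col=5)
  ^ (up): (row=1, col=5) -> (row=0, col=5)
Final: (row=0, col=5)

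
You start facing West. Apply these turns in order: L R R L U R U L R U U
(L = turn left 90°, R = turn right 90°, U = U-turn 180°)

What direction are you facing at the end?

Start: West
  L (left (90° counter-clockwise)) -> South
  R (right (90° clockwise)) -> West
  R (right (90° clockwise)) -> North
  L (left (90° counter-clockwise)) -> West
  U (U-turn (180°)) -> East
  R (right (90° clockwise)) -> South
  U (U-turn (180°)) -> North
  L (left (90° counter-clockwise)) -> West
  R (right (90° clockwise)) -> North
  U (U-turn (180°)) -> South
  U (U-turn (180°)) -> North
Final: North

Answer: Final heading: North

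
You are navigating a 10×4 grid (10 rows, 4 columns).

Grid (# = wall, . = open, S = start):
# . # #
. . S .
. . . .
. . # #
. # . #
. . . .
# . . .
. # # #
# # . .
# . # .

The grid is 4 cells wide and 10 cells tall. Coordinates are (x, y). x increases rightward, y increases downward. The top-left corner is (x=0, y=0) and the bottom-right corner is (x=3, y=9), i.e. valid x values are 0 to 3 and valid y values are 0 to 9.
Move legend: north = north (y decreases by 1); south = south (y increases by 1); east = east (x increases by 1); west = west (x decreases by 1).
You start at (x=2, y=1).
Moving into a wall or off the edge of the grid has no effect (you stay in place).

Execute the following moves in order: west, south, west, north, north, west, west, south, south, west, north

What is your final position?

Start: (x=2, y=1)
  west (west): (x=2, y=1) -> (x=1, y=1)
  south (south): (x=1, y=1) -> (x=1, y=2)
  west (west): (x=1, y=2) -> (x=0, y=2)
  north (north): (x=0, y=2) -> (x=0, y=1)
  north (north): blocked, stay at (x=0, y=1)
  west (west): blocked, stay at (x=0, y=1)
  west (west): blocked, stay at (x=0, y=1)
  south (south): (x=0, y=1) -> (x=0, y=2)
  south (south): (x=0, y=2) -> (x=0, y=3)
  west (west): blocked, stay at (x=0, y=3)
  north (north): (x=0, y=3) -> (x=0, y=2)
Final: (x=0, y=2)

Answer: Final position: (x=0, y=2)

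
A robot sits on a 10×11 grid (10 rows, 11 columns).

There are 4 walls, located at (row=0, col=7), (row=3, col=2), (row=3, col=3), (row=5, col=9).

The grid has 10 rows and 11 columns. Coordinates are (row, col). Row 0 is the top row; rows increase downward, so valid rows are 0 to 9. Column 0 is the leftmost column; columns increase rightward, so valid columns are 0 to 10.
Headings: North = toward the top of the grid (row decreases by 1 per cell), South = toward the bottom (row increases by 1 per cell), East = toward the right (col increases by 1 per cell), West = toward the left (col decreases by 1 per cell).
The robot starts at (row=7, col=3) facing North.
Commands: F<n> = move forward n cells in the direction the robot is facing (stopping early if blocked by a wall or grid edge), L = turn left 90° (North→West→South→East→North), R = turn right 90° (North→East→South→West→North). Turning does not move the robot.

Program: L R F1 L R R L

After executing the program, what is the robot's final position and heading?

Answer: Final position: (row=6, col=3), facing North

Derivation:
Start: (row=7, col=3), facing North
  L: turn left, now facing West
  R: turn right, now facing North
  F1: move forward 1, now at (row=6, col=3)
  L: turn left, now facing West
  R: turn right, now facing North
  R: turn right, now facing East
  L: turn left, now facing North
Final: (row=6, col=3), facing North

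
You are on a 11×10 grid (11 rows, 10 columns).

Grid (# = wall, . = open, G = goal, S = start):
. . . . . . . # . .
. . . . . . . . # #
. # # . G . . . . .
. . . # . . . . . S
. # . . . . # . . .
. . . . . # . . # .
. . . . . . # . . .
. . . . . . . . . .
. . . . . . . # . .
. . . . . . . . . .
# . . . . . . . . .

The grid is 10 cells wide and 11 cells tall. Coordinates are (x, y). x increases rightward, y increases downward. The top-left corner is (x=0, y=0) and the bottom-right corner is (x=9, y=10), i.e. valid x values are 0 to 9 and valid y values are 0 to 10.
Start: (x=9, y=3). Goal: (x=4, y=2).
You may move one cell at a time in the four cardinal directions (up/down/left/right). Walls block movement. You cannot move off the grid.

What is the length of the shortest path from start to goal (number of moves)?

Answer: Shortest path length: 6

Derivation:
BFS from (x=9, y=3) until reaching (x=4, y=2):
  Distance 0: (x=9, y=3)
  Distance 1: (x=9, y=2), (x=8, y=3), (x=9, y=4)
  Distance 2: (x=8, y=2), (x=7, y=3), (x=8, y=4), (x=9, y=5)
  Distance 3: (x=7, y=2), (x=6, y=3), (x=7, y=4), (x=9, y=6)
  Distance 4: (x=7, y=1), (x=6, y=2), (x=5, y=3), (x=7, y=5), (x=8, y=6), (x=9, y=7)
  Distance 5: (x=6, y=1), (x=5, y=2), (x=4, y=3), (x=5, y=4), (x=6, y=5), (x=7, y=6), (x=8, y=7), (x=9, y=8)
  Distance 6: (x=6, y=0), (x=5, y=1), (x=4, y=2), (x=4, y=4), (x=7, y=7), (x=8, y=8), (x=9, y=9)  <- goal reached here
One shortest path (6 moves): (x=9, y=3) -> (x=8, y=3) -> (x=7, y=3) -> (x=6, y=3) -> (x=5, y=3) -> (x=4, y=3) -> (x=4, y=2)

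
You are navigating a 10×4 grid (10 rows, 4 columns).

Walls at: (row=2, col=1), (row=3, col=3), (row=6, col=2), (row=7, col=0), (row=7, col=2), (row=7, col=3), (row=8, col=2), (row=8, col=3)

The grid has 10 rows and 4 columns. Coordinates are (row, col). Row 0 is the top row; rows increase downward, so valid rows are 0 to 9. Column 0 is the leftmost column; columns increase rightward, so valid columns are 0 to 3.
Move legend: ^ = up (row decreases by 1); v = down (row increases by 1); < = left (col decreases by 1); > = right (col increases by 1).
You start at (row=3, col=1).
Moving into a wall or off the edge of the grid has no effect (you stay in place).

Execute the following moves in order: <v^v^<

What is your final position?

Answer: Final position: (row=3, col=0)

Derivation:
Start: (row=3, col=1)
  < (left): (row=3, col=1) -> (row=3, col=0)
  v (down): (row=3, col=0) -> (row=4, col=0)
  ^ (up): (row=4, col=0) -> (row=3, col=0)
  v (down): (row=3, col=0) -> (row=4, col=0)
  ^ (up): (row=4, col=0) -> (row=3, col=0)
  < (left): blocked, stay at (row=3, col=0)
Final: (row=3, col=0)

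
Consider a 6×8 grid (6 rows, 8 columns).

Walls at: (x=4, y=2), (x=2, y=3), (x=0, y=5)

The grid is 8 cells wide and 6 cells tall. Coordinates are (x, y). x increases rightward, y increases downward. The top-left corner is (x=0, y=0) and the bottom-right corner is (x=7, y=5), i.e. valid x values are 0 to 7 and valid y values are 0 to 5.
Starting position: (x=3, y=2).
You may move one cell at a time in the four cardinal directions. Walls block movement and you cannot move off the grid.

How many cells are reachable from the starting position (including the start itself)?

BFS flood-fill from (x=3, y=2):
  Distance 0: (x=3, y=2)
  Distance 1: (x=3, y=1), (x=2, y=2), (x=3, y=3)
  Distance 2: (x=3, y=0), (x=2, y=1), (x=4, y=1), (x=1, y=2), (x=4, y=3), (x=3, y=4)
  Distance 3: (x=2, y=0), (x=4, y=0), (x=1, y=1), (x=5, y=1), (x=0, y=2), (x=1, y=3), (x=5, y=3), (x=2, y=4), (x=4, y=4), (x=3, y=5)
  Distance 4: (x=1, y=0), (x=5, y=0), (x=0, y=1), (x=6, y=1), (x=5, y=2), (x=0, y=3), (x=6, y=3), (x=1, y=4), (x=5, y=4), (x=2, y=5), (x=4, y=5)
  Distance 5: (x=0, y=0), (x=6, y=0), (x=7, y=1), (x=6, y=2), (x=7, y=3), (x=0, y=4), (x=6, y=4), (x=1, y=5), (x=5, y=5)
  Distance 6: (x=7, y=0), (x=7, y=2), (x=7, y=4), (x=6, y=5)
  Distance 7: (x=7, y=5)
Total reachable: 45 (grid has 45 open cells total)

Answer: Reachable cells: 45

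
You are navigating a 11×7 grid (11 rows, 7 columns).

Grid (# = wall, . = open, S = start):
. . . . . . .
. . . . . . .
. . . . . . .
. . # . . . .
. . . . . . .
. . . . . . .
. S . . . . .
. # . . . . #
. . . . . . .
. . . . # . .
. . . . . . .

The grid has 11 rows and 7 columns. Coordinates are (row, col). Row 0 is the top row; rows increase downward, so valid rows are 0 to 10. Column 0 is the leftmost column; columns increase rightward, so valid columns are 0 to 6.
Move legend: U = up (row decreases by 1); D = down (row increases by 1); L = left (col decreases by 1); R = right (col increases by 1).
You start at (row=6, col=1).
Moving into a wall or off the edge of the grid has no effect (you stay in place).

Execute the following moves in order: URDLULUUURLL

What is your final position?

Answer: Final position: (row=2, col=0)

Derivation:
Start: (row=6, col=1)
  U (up): (row=6, col=1) -> (row=5, col=1)
  R (right): (row=5, col=1) -> (row=5, col=2)
  D (down): (row=5, col=2) -> (row=6, col=2)
  L (left): (row=6, col=2) -> (row=6, col=1)
  U (up): (row=6, col=1) -> (row=5, col=1)
  L (left): (row=5, col=1) -> (row=5, col=0)
  U (up): (row=5, col=0) -> (row=4, col=0)
  U (up): (row=4, col=0) -> (row=3, col=0)
  U (up): (row=3, col=0) -> (row=2, col=0)
  R (right): (row=2, col=0) -> (row=2, col=1)
  L (left): (row=2, col=1) -> (row=2, col=0)
  L (left): blocked, stay at (row=2, col=0)
Final: (row=2, col=0)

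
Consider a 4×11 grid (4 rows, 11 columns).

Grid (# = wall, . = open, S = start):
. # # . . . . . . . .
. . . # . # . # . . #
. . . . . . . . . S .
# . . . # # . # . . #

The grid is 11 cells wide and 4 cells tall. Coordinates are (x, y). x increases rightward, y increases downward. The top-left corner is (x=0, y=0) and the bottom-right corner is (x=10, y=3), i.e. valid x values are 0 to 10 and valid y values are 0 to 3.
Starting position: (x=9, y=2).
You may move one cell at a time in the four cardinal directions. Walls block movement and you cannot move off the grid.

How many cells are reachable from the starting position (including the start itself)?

Answer: Reachable cells: 33

Derivation:
BFS flood-fill from (x=9, y=2):
  Distance 0: (x=9, y=2)
  Distance 1: (x=9, y=1), (x=8, y=2), (x=10, y=2), (x=9, y=3)
  Distance 2: (x=9, y=0), (x=8, y=1), (x=7, y=2), (x=8, y=3)
  Distance 3: (x=8, y=0), (x=10, y=0), (x=6, y=2)
  Distance 4: (x=7, y=0), (x=6, y=1), (x=5, y=2), (x=6, y=3)
  Distance 5: (x=6, y=0), (x=4, y=2)
  Distance 6: (x=5, y=0), (x=4, y=1), (x=3, y=2)
  Distance 7: (x=4, y=0), (x=2, y=2), (x=3, y=3)
  Distance 8: (x=3, y=0), (x=2, y=1), (x=1, y=2), (x=2, y=3)
  Distance 9: (x=1, y=1), (x=0, y=2), (x=1, y=3)
  Distance 10: (x=0, y=1)
  Distance 11: (x=0, y=0)
Total reachable: 33 (grid has 33 open cells total)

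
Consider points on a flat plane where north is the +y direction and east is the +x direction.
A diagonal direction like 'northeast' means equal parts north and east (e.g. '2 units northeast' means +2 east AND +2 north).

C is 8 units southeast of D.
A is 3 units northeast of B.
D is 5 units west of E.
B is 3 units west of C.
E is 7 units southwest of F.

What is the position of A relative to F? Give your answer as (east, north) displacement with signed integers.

Answer: A is at (east=-4, north=-12) relative to F.

Derivation:
Place F at the origin (east=0, north=0).
  E is 7 units southwest of F: delta (east=-7, north=-7); E at (east=-7, north=-7).
  D is 5 units west of E: delta (east=-5, north=+0); D at (east=-12, north=-7).
  C is 8 units southeast of D: delta (east=+8, north=-8); C at (east=-4, north=-15).
  B is 3 units west of C: delta (east=-3, north=+0); B at (east=-7, north=-15).
  A is 3 units northeast of B: delta (east=+3, north=+3); A at (east=-4, north=-12).
Therefore A relative to F: (east=-4, north=-12).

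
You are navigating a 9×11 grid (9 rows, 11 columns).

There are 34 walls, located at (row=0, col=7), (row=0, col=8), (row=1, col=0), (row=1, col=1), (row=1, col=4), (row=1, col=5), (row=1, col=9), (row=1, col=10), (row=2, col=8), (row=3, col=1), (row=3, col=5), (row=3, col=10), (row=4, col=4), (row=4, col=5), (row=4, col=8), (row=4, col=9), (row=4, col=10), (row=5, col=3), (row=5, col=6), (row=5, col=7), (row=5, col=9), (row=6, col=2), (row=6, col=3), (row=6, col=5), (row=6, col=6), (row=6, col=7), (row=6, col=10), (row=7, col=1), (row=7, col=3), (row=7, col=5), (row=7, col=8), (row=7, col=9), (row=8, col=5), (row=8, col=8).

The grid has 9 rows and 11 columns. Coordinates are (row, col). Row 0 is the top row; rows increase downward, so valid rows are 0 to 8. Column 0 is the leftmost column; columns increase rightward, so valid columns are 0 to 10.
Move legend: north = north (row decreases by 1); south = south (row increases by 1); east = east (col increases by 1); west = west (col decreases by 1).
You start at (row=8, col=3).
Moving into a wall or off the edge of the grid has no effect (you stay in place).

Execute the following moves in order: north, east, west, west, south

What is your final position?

Answer: Final position: (row=8, col=2)

Derivation:
Start: (row=8, col=3)
  north (north): blocked, stay at (row=8, col=3)
  east (east): (row=8, col=3) -> (row=8, col=4)
  west (west): (row=8, col=4) -> (row=8, col=3)
  west (west): (row=8, col=3) -> (row=8, col=2)
  south (south): blocked, stay at (row=8, col=2)
Final: (row=8, col=2)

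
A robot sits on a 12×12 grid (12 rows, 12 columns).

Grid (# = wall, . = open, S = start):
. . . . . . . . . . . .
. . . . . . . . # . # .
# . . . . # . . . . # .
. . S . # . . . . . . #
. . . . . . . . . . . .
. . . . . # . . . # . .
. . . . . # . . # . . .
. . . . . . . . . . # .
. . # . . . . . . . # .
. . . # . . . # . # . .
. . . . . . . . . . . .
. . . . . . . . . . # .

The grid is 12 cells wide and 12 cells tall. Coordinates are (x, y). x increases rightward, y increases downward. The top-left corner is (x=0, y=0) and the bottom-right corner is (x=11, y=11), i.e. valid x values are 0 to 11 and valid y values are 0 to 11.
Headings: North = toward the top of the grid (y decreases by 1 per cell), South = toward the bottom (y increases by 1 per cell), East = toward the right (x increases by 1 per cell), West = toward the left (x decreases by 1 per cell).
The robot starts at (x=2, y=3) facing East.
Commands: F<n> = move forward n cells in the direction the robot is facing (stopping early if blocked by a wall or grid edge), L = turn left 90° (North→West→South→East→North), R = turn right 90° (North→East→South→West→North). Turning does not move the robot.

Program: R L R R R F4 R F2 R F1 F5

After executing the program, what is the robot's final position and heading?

Start: (x=2, y=3), facing East
  R: turn right, now facing South
  L: turn left, now facing East
  R: turn right, now facing South
  R: turn right, now facing West
  R: turn right, now facing North
  F4: move forward 3/4 (blocked), now at (x=2, y=0)
  R: turn right, now facing East
  F2: move forward 2, now at (x=4, y=0)
  R: turn right, now facing South
  F1: move forward 1, now at (x=4, y=1)
  F5: move forward 1/5 (blocked), now at (x=4, y=2)
Final: (x=4, y=2), facing South

Answer: Final position: (x=4, y=2), facing South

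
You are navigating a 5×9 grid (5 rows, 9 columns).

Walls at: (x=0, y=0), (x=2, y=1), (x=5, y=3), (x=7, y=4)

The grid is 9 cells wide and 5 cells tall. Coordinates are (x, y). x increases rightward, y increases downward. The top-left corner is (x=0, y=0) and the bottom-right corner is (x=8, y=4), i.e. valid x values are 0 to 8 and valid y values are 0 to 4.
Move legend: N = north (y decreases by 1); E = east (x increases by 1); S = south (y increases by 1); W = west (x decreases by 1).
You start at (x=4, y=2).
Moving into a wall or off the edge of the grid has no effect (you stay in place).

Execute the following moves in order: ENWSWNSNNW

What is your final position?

Answer: Final position: (x=2, y=0)

Derivation:
Start: (x=4, y=2)
  E (east): (x=4, y=2) -> (x=5, y=2)
  N (north): (x=5, y=2) -> (x=5, y=1)
  W (west): (x=5, y=1) -> (x=4, y=1)
  S (south): (x=4, y=1) -> (x=4, y=2)
  W (west): (x=4, y=2) -> (x=3, y=2)
  N (north): (x=3, y=2) -> (x=3, y=1)
  S (south): (x=3, y=1) -> (x=3, y=2)
  N (north): (x=3, y=2) -> (x=3, y=1)
  N (north): (x=3, y=1) -> (x=3, y=0)
  W (west): (x=3, y=0) -> (x=2, y=0)
Final: (x=2, y=0)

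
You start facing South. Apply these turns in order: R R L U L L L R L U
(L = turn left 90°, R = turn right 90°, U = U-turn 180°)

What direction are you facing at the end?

Answer: Final heading: North

Derivation:
Start: South
  R (right (90° clockwise)) -> West
  R (right (90° clockwise)) -> North
  L (left (90° counter-clockwise)) -> West
  U (U-turn (180°)) -> East
  L (left (90° counter-clockwise)) -> North
  L (left (90° counter-clockwise)) -> West
  L (left (90° counter-clockwise)) -> South
  R (right (90° clockwise)) -> West
  L (left (90° counter-clockwise)) -> South
  U (U-turn (180°)) -> North
Final: North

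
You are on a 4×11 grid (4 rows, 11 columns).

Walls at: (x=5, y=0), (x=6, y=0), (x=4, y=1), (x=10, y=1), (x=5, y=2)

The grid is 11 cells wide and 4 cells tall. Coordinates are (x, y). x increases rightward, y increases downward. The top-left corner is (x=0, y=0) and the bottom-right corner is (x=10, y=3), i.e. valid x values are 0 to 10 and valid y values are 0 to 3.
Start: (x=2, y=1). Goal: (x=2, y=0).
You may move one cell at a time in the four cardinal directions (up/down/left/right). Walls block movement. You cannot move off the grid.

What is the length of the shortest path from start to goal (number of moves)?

Answer: Shortest path length: 1

Derivation:
BFS from (x=2, y=1) until reaching (x=2, y=0):
  Distance 0: (x=2, y=1)
  Distance 1: (x=2, y=0), (x=1, y=1), (x=3, y=1), (x=2, y=2)  <- goal reached here
One shortest path (1 moves): (x=2, y=1) -> (x=2, y=0)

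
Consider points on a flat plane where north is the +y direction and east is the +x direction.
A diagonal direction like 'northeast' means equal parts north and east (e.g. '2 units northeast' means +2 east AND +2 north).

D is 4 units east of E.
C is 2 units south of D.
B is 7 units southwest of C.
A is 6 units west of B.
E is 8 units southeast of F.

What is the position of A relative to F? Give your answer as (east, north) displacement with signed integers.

Place F at the origin (east=0, north=0).
  E is 8 units southeast of F: delta (east=+8, north=-8); E at (east=8, north=-8).
  D is 4 units east of E: delta (east=+4, north=+0); D at (east=12, north=-8).
  C is 2 units south of D: delta (east=+0, north=-2); C at (east=12, north=-10).
  B is 7 units southwest of C: delta (east=-7, north=-7); B at (east=5, north=-17).
  A is 6 units west of B: delta (east=-6, north=+0); A at (east=-1, north=-17).
Therefore A relative to F: (east=-1, north=-17).

Answer: A is at (east=-1, north=-17) relative to F.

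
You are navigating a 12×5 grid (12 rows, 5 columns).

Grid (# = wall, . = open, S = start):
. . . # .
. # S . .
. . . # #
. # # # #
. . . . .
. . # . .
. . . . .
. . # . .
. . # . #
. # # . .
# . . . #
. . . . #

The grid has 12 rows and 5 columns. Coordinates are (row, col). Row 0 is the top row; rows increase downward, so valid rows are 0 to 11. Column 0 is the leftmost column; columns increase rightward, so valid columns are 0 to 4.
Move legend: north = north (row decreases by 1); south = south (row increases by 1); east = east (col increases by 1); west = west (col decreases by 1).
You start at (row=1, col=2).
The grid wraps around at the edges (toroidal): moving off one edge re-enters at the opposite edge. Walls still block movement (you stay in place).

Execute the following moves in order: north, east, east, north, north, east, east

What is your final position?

Answer: Final position: (row=10, col=3)

Derivation:
Start: (row=1, col=2)
  north (north): (row=1, col=2) -> (row=0, col=2)
  east (east): blocked, stay at (row=0, col=2)
  east (east): blocked, stay at (row=0, col=2)
  north (north): (row=0, col=2) -> (row=11, col=2)
  north (north): (row=11, col=2) -> (row=10, col=2)
  east (east): (row=10, col=2) -> (row=10, col=3)
  east (east): blocked, stay at (row=10, col=3)
Final: (row=10, col=3)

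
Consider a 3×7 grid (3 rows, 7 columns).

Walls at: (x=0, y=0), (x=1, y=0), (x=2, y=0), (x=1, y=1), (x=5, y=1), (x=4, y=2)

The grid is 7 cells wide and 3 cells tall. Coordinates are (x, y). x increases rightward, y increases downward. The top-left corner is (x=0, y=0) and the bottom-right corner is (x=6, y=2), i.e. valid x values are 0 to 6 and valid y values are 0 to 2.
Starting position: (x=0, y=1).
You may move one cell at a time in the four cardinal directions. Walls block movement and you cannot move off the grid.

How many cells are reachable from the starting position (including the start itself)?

BFS flood-fill from (x=0, y=1):
  Distance 0: (x=0, y=1)
  Distance 1: (x=0, y=2)
  Distance 2: (x=1, y=2)
  Distance 3: (x=2, y=2)
  Distance 4: (x=2, y=1), (x=3, y=2)
  Distance 5: (x=3, y=1)
  Distance 6: (x=3, y=0), (x=4, y=1)
  Distance 7: (x=4, y=0)
  Distance 8: (x=5, y=0)
  Distance 9: (x=6, y=0)
  Distance 10: (x=6, y=1)
  Distance 11: (x=6, y=2)
  Distance 12: (x=5, y=2)
Total reachable: 15 (grid has 15 open cells total)

Answer: Reachable cells: 15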